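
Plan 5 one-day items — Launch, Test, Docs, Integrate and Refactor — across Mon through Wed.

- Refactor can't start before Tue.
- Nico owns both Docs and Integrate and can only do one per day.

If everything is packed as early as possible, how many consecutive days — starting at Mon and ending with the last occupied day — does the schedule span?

2

Refactor can't be placed before Tue — that is day 2 counting from Mon — so the schedule must run through at least 2 days.
2 works (last occupied day: Tue): for example Integrate=Tue; Test=Mon; Docs=Mon; Refactor=Tue; Launch=Mon.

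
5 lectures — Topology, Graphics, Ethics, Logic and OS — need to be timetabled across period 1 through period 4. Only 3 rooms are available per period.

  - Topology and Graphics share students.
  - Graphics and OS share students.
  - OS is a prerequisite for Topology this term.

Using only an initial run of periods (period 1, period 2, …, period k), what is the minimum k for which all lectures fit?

3

The precedence chain requires at least 2 distinct periods.
With at most 3 per period and 5 lectures, at least 2 periods are needed.
Could 2 periods be enough, i.e. nothing placed later than period 2? No: Topology must come after OS (at period 1 or later) → {period 2}; OS must come before Topology (at period 2 or earlier) → {period 1}; Graphics can't share with Topology (period 2) → {period 1}; OS can't share with Graphics (period 1) → nothing is left.
So 2 periods is not enough.
3 works (last occupied period: period 3): for example Graphics -> period 3, Topology -> period 2, OS -> period 1, Ethics -> period 1, Logic -> period 1.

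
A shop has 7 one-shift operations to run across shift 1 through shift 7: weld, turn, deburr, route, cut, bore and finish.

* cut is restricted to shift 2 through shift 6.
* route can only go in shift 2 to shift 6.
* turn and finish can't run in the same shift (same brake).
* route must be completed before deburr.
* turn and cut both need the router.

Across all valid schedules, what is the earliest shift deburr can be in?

shift 3

Precedence pushes deburr to at least shift 3.
deburr at shift 3 is achievable: finish in shift 2, turn in shift 1, bore in shift 1, deburr in shift 3, route in shift 2, weld in shift 1, cut in shift 2.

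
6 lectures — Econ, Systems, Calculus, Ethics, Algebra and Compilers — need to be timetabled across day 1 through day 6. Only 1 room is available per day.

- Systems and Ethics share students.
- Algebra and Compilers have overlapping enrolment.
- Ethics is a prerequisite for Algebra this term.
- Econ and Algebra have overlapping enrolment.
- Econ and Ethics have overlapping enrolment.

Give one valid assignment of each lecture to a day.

Compilers=day 6, Calculus=day 5, Systems=day 4, Algebra=day 2, Econ=day 3, Ethics=day 1

Checking: Ethics(day 1) before Algebra(day 2); Econ(day 3) != Algebra(day 2); Econ(day 3) != Ethics(day 1); Systems(day 4) != Ethics(day 1); Algebra(day 2) != Compilers(day 6); max 1 per day (cap 1).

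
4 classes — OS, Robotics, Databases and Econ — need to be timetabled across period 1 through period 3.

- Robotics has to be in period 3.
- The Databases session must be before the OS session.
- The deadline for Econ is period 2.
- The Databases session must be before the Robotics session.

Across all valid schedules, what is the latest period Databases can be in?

Downstream work caps Databases at period 2.
Databases at period 2 is achievable: Databases in period 2; Robotics in period 3; OS in period 3; Econ in period 1.

period 2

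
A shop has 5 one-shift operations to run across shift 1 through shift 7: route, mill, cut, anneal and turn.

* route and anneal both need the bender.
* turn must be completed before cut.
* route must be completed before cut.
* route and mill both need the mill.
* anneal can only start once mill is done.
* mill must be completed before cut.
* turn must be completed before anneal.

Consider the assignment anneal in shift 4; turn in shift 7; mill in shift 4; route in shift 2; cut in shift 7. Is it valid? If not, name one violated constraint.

No. turn must be completed before anneal is not satisfied.

turn must be completed before cut — violated.
route and anneal both need the bender — holds.
turn must be completed before anneal — violated.
route and mill both need the mill — holds.
route must be completed before cut — holds.
anneal can only start once mill is done — violated.
mill must be completed before cut — holds.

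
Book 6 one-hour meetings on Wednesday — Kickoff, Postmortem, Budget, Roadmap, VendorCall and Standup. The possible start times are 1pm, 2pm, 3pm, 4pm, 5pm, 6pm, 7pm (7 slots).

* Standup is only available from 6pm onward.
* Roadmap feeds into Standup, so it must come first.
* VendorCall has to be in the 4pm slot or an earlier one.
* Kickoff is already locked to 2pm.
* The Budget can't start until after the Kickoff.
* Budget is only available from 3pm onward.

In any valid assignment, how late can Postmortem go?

7pm

Postmortem at 7pm is achievable: Kickoff -> 2pm, Postmortem -> 7pm, Standup -> 6pm, Budget -> 3pm, Roadmap -> 1pm, VendorCall -> 1pm.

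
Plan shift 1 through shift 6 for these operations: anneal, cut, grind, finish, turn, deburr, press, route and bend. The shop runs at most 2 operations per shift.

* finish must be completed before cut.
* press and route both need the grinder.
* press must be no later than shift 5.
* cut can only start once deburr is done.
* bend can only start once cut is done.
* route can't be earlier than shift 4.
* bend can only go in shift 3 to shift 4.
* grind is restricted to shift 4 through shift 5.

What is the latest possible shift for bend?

Bend is available from shift 3; bend's own window allows nothing later than shift 4.
bend at shift 4 is achievable: route in shift 5, deburr in shift 2, anneal in shift 2, cut in shift 3, bend in shift 4, finish in shift 1, turn in shift 3, grind in shift 4, press in shift 1.

shift 4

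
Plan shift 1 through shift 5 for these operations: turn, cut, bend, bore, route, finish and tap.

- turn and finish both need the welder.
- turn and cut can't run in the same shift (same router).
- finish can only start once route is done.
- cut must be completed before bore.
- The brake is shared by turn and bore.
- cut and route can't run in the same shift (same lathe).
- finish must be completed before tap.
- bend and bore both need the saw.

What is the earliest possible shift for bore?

shift 2

Precedence pushes bore to at least shift 2.
bore at shift 2 is achievable: tap -> shift 4, route -> shift 2, bend -> shift 1, cut -> shift 1, bore -> shift 2, turn -> shift 4, finish -> shift 3.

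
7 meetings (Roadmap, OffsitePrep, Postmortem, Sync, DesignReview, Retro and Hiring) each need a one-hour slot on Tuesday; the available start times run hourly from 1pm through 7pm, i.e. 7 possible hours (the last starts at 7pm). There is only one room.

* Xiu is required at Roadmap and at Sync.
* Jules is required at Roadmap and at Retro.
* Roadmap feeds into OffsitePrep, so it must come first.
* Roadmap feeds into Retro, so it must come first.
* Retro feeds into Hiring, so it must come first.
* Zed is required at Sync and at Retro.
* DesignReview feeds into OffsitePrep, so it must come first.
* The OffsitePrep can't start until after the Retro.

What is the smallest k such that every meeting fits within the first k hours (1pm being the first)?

7

The precedence chain requires at least 3 distinct hours.
With at most 1 per hour and 7 meetings, at least 7 hours are needed.
7 works (last occupied hour: 7pm): for example OffsitePrep=4pm, Roadmap=1pm, Retro=2pm, Postmortem=6pm, Sync=7pm, Hiring=5pm, DesignReview=3pm.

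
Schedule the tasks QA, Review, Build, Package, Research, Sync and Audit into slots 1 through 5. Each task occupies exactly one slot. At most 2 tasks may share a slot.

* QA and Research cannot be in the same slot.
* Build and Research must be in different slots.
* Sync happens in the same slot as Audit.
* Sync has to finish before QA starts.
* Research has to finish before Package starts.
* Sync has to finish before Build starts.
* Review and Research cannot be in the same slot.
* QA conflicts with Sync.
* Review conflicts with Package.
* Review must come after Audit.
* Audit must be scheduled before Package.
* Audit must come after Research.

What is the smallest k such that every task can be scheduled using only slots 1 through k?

4 slots

The precedence chain requires at least 3 distinct slots.
With at most 2 per slot and 7 tasks, at least 4 slots are needed.
4 works (last occupied slot: 4): for example Sync in 2; Package in 3; Review in 4; Research in 1; Audit in 2; Build in 4; QA in 3.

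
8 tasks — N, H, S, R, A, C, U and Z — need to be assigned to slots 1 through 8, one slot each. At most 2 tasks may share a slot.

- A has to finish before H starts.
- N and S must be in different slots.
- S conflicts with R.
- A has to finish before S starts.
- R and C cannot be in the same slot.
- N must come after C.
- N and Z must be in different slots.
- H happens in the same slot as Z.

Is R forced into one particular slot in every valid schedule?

R can be 1 (e.g. S -> 2; N -> 3; Z -> 4; A -> 1; R -> 1; U -> 3; C -> 2; H -> 4) or 2 (e.g. C in 1, S in 4, R in 2, N in 2, U in 4, A in 1, H in 3, Z in 3).

No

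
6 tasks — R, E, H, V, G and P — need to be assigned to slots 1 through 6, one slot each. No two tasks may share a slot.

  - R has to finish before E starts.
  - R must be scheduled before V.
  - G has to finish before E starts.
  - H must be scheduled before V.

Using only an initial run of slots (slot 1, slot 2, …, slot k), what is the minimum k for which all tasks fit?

The precedence chain requires at least 2 distinct slots.
With at most 1 per slot and 6 tasks, at least 6 slots are needed.
6 works (last occupied slot: 6): for example H in 4, V in 5, G in 2, P in 6, E in 3, R in 1.

6 slots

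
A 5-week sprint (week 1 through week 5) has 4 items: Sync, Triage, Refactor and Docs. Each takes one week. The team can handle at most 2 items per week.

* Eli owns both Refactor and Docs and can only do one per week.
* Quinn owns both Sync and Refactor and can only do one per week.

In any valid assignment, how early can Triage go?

week 1

Triage at week 1 is achievable: Triage -> week 1, Sync -> week 1, Refactor -> week 2, Docs -> week 3.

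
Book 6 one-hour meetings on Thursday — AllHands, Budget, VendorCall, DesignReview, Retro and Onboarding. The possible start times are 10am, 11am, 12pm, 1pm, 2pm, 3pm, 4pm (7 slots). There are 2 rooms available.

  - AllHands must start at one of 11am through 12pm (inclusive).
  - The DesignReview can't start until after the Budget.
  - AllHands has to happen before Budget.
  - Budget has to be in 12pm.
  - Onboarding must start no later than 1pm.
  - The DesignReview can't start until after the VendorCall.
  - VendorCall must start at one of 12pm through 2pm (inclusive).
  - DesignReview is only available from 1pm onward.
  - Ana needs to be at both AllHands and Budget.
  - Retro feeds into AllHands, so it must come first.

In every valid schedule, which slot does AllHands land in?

AllHands's window is 11am–12pm.
Budget is fixed at 12pm, and AllHands can't share a slot with Budget.
So AllHands must be 11am.

11am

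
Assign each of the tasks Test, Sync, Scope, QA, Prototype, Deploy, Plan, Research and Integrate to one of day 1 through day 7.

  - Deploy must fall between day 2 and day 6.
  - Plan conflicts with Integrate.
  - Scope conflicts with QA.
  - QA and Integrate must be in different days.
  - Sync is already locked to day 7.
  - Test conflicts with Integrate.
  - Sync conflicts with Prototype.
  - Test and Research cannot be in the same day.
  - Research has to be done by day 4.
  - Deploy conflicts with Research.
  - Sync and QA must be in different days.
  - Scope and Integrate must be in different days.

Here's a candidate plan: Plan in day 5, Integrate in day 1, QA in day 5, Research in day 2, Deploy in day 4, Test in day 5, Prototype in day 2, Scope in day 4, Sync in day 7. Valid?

Sync is already locked to day 7 — holds.
Test and Research cannot be in the same day — holds.
QA and Integrate must be in different days — holds.
Scope and Integrate must be in different days — holds.
Sync and QA must be in different days — holds.
Research has to be done by day 4 — holds.
Test conflicts with Integrate — holds.
Plan conflicts with Integrate — holds.
Sync conflicts with Prototype — holds.
Scope conflicts with QA — holds.
Deploy conflicts with Research — holds.
Deploy must fall between day 2 and day 6 — holds.

Yes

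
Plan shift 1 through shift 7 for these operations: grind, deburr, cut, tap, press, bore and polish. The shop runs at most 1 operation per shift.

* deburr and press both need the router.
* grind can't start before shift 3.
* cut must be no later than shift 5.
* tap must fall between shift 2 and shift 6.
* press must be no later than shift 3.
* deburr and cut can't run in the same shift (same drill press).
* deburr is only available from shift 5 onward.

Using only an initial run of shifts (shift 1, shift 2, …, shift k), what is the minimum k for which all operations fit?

7 shifts

With at most 1 per shift and 7 operations, at least 7 shifts are needed.
deburr can't be placed before shift 5, so the schedule must run through at least shift 5.
7 works (last occupied shift: shift 7): for example deburr in shift 5; tap in shift 4; bore in shift 6; polish in shift 7; press in shift 1; cut in shift 2; grind in shift 3.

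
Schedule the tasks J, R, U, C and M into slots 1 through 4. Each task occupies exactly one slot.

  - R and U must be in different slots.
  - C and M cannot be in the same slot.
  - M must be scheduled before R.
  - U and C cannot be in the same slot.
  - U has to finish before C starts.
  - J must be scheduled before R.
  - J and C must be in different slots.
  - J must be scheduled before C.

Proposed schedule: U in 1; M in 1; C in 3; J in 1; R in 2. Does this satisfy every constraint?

U has to finish before C starts — holds.
J and C must be in different slots — holds.
M must be scheduled before R — holds.
R and U must be in different slots — holds.
J must be scheduled before C — holds.
J must be scheduled before R — holds.
C and M cannot be in the same slot — holds.
U and C cannot be in the same slot — holds.

Yes, all constraints hold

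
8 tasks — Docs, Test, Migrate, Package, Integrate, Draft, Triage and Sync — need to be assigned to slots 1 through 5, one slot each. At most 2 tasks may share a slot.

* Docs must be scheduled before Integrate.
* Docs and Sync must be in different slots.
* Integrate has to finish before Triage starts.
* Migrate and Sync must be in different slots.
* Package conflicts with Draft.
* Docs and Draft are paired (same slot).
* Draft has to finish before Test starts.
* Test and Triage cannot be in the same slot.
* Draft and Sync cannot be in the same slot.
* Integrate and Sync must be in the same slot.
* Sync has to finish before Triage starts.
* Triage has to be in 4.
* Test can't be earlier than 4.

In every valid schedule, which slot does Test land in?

Test's window is 4–5.
Triage is fixed at 4, and Test can't share a slot with Triage.
So Test must be 5.

5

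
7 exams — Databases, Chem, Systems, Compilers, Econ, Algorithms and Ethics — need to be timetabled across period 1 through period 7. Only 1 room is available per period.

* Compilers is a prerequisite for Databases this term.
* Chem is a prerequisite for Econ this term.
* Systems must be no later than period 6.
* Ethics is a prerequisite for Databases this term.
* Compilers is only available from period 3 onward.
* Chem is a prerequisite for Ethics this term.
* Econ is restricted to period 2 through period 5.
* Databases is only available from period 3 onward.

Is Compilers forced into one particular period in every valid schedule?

No

Compilers can be period 3 (e.g. Compilers -> period 3, Ethics -> period 4, Systems -> period 6, Algorithms -> period 7, Econ -> period 2, Chem -> period 1, Databases -> period 5) or period 4 (e.g. Chem -> period 1; Compilers -> period 4; Econ -> period 2; Ethics -> period 3; Databases -> period 5; Algorithms -> period 7; Systems -> period 6).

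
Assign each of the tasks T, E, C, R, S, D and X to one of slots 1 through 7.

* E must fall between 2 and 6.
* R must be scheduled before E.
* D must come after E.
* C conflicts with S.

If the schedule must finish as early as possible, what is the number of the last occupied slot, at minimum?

The precedence chain requires at least 3 distinct slots.
3 works (last occupied slot: 3): for example S in 2; C in 1; T in 1; R in 1; X in 1; E in 2; D in 3.

slot 3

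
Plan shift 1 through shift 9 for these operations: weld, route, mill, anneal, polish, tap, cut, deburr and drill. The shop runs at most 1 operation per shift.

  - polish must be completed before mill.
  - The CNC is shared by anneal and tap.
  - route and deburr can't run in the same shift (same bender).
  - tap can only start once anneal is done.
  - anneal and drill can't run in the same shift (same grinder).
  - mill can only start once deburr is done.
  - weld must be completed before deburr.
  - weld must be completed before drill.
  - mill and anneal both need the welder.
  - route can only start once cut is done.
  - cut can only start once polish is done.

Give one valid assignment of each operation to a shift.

route -> shift 6; mill -> shift 4; anneal -> shift 7; deburr -> shift 3; polish -> shift 2; drill -> shift 9; cut -> shift 5; weld -> shift 1; tap -> shift 8

Checking: deburr(shift 3) before mill(shift 4); polish(shift 2) before cut(shift 5); weld(shift 1) before deburr(shift 3); weld(shift 1) before drill(shift 9); cut(shift 5) before route(shift 6); polish(shift 2) before mill(shift 4); anneal(shift 7) before tap(shift 8); mill(shift 4) != anneal(shift 7); anneal(shift 7) != tap(shift 8); anneal(shift 7) != drill(shift 9); route(shift 6) != deburr(shift 3); max 1 per shift (cap 1).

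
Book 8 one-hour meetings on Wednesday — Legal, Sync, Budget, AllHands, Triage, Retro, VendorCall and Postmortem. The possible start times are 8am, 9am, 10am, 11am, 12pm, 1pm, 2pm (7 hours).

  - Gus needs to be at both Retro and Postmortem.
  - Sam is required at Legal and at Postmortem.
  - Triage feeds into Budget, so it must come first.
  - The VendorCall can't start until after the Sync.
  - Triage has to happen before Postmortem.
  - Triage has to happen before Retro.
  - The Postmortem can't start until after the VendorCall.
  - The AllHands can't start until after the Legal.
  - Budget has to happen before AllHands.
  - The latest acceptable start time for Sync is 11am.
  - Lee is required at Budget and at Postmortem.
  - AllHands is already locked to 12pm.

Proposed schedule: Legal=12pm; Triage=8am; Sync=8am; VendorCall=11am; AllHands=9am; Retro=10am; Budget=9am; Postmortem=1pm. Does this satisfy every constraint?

Invalid. The AllHands can't start until after the Legal.

The AllHands can't start until after the Legal — violated.
Triage has to happen before Retro — holds.
Triage feeds into Budget, so it must come first — holds.
The latest acceptable start time for Sync is 11am — holds.
Sam is required at Legal and at Postmortem — holds.
Budget has to happen before AllHands — violated.
Gus needs to be at both Retro and Postmortem — holds.
Triage has to happen before Postmortem — holds.
Lee is required at Budget and at Postmortem — holds.
AllHands is already locked to 12pm — violated.
The Postmortem can't start until after the VendorCall — holds.
The VendorCall can't start until after the Sync — holds.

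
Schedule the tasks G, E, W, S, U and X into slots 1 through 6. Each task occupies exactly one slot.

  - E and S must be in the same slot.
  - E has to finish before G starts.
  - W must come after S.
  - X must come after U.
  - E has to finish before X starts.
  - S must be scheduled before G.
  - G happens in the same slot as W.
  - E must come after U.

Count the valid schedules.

Splitting on G: it can be 3 (4), 4 (10), 5 (16), 6 (20). Listing each branch's schedules as (E, W, S, U, X):
G=3: (2,3,2,1,3) (2,3,2,1,4) (2,3,2,1,5) (2,3,2,1,6) — 4.
G=4: (2,4,2,1,3) (2,4,2,1,4) (2,4,2,1,5) (2,4,2,1,6) (3,4,3,1,4) (3,4,3,1,5) (3,4,3,1,6) (3,4,3,2,4) (3,4,3,2,5) (3,4,3,2,6) — 10.
G=5: (2,5,2,1,3) (2,5,2,1,4) (2,5,2,1,5) (2,5,2,1,6) (3,5,3,1,4) (3,5,3,1,5) (3,5,3,1,6) (3,5,3,2,4) (3,5,3,2,5) (3,5,3,2,6) (4,5,4,1,5) (4,5,4,1,6) (4,5,4,2,5) (4,5,4,2,6) (4,5,4,3,5) (4,5,4,3,6) — 16.
G=6: (2,6,2,1,3) (2,6,2,1,4) (2,6,2,1,5) (2,6,2,1,6) (3,6,3,1,4) (3,6,3,1,5) (3,6,3,1,6) (3,6,3,2,4) (3,6,3,2,5) (3,6,3,2,6) (4,6,4,1,5) (4,6,4,1,6) (4,6,4,2,5) (4,6,4,2,6) (4,6,4,3,5) (4,6,4,3,6) (5,6,5,1,6) (5,6,5,2,6) (5,6,5,3,6) (5,6,5,4,6) — 20.
Summing: 4 + 10 + 16 + 20 = 50.

50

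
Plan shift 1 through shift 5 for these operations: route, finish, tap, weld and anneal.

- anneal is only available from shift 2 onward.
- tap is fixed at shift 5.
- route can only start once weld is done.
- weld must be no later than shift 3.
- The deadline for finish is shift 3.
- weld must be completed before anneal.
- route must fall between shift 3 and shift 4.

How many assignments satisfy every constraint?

Splitting on route: it can be shift 3 (21), shift 4 (27). Listing each branch's schedules as (finish, tap, weld, anneal) by shift number:
route=shift 3: (1,5,1,2) (1,5,1,3) (1,5,1,4) (1,5,1,5) (1,5,2,3) (1,5,2,4) (1,5,2,5) (2,5,1,2) (2,5,1,3) (2,5,1,4) (2,5,1,5) (2,5,2,3) (2,5,2,4) (2,5,2,5) (3,5,1,2) (3,5,1,3) (3,5,1,4) (3,5,1,5) (3,5,2,3) (3,5,2,4) (3,5,2,5) — 21.
route=shift 4: (1,5,1,2) (1,5,1,3) (1,5,1,4) (1,5,1,5) (1,5,2,3) (1,5,2,4) (1,5,2,5) (1,5,3,4) (1,5,3,5) (2,5,1,2) (2,5,1,3) (2,5,1,4) (2,5,1,5) (2,5,2,3) (2,5,2,4) (2,5,2,5) (2,5,3,4) (2,5,3,5) (3,5,1,2) (3,5,1,3) (3,5,1,4) (3,5,1,5) (3,5,2,3) (3,5,2,4) (3,5,2,5) (3,5,3,4) (3,5,3,5) — 27.
Summing: 21 + 27 = 48.

48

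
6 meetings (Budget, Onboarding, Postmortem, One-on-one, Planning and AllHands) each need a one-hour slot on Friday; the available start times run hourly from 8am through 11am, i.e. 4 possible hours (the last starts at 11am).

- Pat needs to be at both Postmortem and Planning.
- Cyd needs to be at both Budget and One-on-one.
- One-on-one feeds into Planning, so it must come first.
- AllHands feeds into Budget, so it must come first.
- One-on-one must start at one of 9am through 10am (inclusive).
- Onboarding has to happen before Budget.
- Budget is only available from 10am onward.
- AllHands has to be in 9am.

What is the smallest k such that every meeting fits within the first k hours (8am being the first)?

3 hours

The precedence chain requires at least 2 distinct hours.
Budget can't be placed before 10am — that is hour 3 counting from 8am — so the schedule must run through at least 3 hours.
3 works (last occupied hour: 10am): for example One-on-one=9am, Budget=10am, AllHands=9am, Onboarding=8am, Postmortem=8am, Planning=10am.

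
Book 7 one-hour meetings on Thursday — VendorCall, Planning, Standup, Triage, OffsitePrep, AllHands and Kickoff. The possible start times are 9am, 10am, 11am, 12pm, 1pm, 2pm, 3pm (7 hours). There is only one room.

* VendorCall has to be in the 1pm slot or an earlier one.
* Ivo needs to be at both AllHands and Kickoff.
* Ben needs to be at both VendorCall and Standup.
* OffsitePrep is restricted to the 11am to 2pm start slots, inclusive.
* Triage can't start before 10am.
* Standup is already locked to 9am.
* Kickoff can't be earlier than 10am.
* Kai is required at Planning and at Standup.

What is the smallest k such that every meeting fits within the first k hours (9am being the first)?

With at most 1 per hour and 7 meetings, at least 7 hours are needed.
OffsitePrep can't be placed before 11am — that is hour 3 counting from 9am — so the schedule must run through at least 3 hours.
7 works (last occupied hour: 3pm): for example VendorCall=10am, OffsitePrep=11am, Planning=2pm, Standup=9am, Triage=12pm, AllHands=3pm, Kickoff=1pm.

7 hours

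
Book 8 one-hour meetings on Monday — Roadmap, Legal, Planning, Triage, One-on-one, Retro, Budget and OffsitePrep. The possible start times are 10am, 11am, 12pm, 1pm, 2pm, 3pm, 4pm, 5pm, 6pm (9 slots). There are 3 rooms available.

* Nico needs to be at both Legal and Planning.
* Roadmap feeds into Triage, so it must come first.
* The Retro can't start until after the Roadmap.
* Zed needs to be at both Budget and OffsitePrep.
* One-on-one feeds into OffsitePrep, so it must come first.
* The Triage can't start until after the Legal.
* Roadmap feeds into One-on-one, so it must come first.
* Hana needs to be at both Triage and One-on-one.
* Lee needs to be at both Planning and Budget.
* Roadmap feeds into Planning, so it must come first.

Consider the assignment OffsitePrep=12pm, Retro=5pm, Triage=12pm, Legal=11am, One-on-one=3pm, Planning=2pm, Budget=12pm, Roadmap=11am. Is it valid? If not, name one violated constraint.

Invalid. Zed needs to be at both Budget and OffsitePrep.

Zed needs to be at both Budget and OffsitePrep — violated.
There are 3 rooms available — holds.
The Retro can't start until after the Roadmap — holds.
Lee needs to be at both Planning and Budget — holds.
Roadmap feeds into Planning, so it must come first — holds.
Nico needs to be at both Legal and Planning — holds.
Roadmap feeds into One-on-one, so it must come first — holds.
The Triage can't start until after the Legal — holds.
Hana needs to be at both Triage and One-on-one — holds.
Roadmap feeds into Triage, so it must come first — holds.
One-on-one feeds into OffsitePrep, so it must come first — violated.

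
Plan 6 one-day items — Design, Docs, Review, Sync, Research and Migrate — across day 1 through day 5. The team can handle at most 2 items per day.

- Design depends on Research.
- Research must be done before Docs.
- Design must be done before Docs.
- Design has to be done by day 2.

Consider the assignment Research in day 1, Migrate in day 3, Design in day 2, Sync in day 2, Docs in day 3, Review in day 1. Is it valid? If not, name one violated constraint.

Design depends on Research — holds.
Design must be done before Docs — holds.
The team can handle at most 2 items per day — holds.
Research must be done before Docs — holds.
Design has to be done by day 2 — holds.

Yes, all constraints hold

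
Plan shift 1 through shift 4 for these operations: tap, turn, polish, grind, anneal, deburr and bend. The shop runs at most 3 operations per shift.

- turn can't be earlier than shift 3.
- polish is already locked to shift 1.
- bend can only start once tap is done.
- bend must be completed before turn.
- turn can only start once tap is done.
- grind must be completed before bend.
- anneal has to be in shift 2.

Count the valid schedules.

20

Splitting on tap: it can be shift 1 (13), shift 2 (7). Listing each branch's schedules as (turn, polish, grind, anneal, deburr, bend) by shift number:
tap=shift 1: (3,1,1,2,2,2) (3,1,1,2,3,2) (3,1,1,2,4,2) (4,1,1,2,2,2) (4,1,1,2,2,3) (4,1,1,2,3,2) (4,1,1,2,3,3) (4,1,1,2,4,2) (4,1,1,2,4,3) (4,1,2,2,1,3) (4,1,2,2,2,3) (4,1,2,2,3,3) (4,1,2,2,4,3) — 13.
tap=shift 2: (4,1,1,2,1,3) (4,1,1,2,2,3) (4,1,1,2,3,3) (4,1,1,2,4,3) (4,1,2,2,1,3) (4,1,2,2,3,3) (4,1,2,2,4,3) — 7.
Summing: 13 + 7 = 20.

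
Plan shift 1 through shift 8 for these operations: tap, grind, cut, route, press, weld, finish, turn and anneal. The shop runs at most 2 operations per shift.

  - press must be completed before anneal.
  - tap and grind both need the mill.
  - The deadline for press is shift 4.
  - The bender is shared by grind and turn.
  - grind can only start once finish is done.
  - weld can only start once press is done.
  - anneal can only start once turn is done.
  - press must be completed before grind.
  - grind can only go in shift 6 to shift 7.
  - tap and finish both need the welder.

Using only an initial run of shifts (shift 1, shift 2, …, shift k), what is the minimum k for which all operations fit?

6

The precedence chain requires at least 2 distinct shifts.
With at most 2 per shift and 9 operations, at least 5 shifts are needed.
grind can't be placed before shift 6, so the schedule must run through at least shift 6.
6 works (last occupied shift: shift 6): for example press=shift 1; cut=shift 3; finish=shift 3; weld=shift 2; anneal=shift 2; grind=shift 6; tap=shift 4; route=shift 4; turn=shift 1.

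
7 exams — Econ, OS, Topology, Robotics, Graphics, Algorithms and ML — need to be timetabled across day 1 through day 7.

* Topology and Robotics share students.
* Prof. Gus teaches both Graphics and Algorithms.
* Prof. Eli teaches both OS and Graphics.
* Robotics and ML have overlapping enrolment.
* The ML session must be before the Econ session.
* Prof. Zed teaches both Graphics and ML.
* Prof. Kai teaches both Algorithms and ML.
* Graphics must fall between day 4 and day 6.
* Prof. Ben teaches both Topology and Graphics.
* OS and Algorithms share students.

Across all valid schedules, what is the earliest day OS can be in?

day 1

OS at day 1 is achievable: OS -> day 1; Graphics -> day 4; Econ -> day 2; Robotics -> day 2; Topology -> day 1; ML -> day 1; Algorithms -> day 2.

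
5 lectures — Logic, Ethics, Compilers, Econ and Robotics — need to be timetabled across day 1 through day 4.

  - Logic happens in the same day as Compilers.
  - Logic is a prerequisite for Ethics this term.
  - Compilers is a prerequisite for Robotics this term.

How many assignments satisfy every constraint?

56

Splitting on Logic: it can be day 1 (36), day 2 (16), day 3 (4). Listing each branch's schedules as (Ethics, Compilers, Econ, Robotics) by day number:
Logic=day 1: (2,1,1,2) (2,1,1,3) (2,1,1,4) (2,1,2,2) (2,1,2,3) (2,1,2,4) (2,1,3,2) (2,1,3,3) (2,1,3,4) (2,1,4,2) (2,1,4,3) (2,1,4,4) (3,1,1,2) (3,1,1,3) (3,1,1,4) (3,1,2,2) (3,1,2,3) (3,1,2,4) (3,1,3,2) (3,1,3,3) (3,1,3,4) (3,1,4,2) (3,1,4,3) (3,1,4,4) (4,1,1,2) (4,1,1,3) (4,1,1,4) (4,1,2,2) (4,1,2,3) (4,1,2,4) (4,1,3,2) (4,1,3,3) (4,1,3,4) (4,1,4,2) (4,1,4,3) (4,1,4,4) — 36.
Logic=day 2: (3,2,1,3) (3,2,1,4) (3,2,2,3) (3,2,2,4) (3,2,3,3) (3,2,3,4) (3,2,4,3) (3,2,4,4) (4,2,1,3) (4,2,1,4) (4,2,2,3) (4,2,2,4) (4,2,3,3) (4,2,3,4) (4,2,4,3) (4,2,4,4) — 16.
Logic=day 3: (4,3,1,4) (4,3,2,4) (4,3,3,4) (4,3,4,4) — 4.
Summing: 36 + 16 + 4 = 56.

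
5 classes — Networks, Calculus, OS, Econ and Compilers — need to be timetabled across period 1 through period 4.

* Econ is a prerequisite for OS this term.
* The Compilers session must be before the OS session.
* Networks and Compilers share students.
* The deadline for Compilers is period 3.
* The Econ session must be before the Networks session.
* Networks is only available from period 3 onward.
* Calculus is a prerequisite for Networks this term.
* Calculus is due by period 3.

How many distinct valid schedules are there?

Splitting on Networks: it can be period 3 (18), period 4 (42). Listing each branch's schedules as (Calculus, OS, Econ, Compilers) by period number:
Networks=period 3: (1,2,1,1) (1,3,1,1) (1,3,1,2) (1,3,2,1) (1,3,2,2) (1,4,1,1) (1,4,1,2) (1,4,2,1) (1,4,2,2) (2,2,1,1) (2,3,1,1) (2,3,1,2) (2,3,2,1) (2,3,2,2) (2,4,1,1) (2,4,1,2) (2,4,2,1) (2,4,2,2) — 18.
Networks=period 4: (1,2,1,1) (1,3,1,1) (1,3,1,2) (1,3,2,1) (1,3,2,2) (1,4,1,1) (1,4,1,2) (1,4,1,3) (1,4,2,1) (1,4,2,2) (1,4,2,3) (1,4,3,1) (1,4,3,2) (1,4,3,3) (2,2,1,1) (2,3,1,1) (2,3,1,2) (2,3,2,1) (2,3,2,2) (2,4,1,1) (2,4,1,2) (2,4,1,3) (2,4,2,1) (2,4,2,2) (2,4,2,3) (2,4,3,1) (2,4,3,2) (2,4,3,3) (3,2,1,1) (3,3,1,1) (3,3,1,2) (3,3,2,1) (3,3,2,2) (3,4,1,1) (3,4,1,2) (3,4,1,3) (3,4,2,1) (3,4,2,2) (3,4,2,3) (3,4,3,1) (3,4,3,2) (3,4,3,3) — 42.
Summing: 18 + 42 = 60.

60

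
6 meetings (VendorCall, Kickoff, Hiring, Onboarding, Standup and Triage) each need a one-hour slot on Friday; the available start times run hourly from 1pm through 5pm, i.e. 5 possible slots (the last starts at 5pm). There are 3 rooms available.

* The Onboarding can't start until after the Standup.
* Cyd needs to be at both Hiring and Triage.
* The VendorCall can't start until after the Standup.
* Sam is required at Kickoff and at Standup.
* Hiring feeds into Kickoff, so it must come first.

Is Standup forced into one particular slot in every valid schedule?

Standup can be 1pm (e.g. VendorCall in 2pm, Onboarding in 2pm, Triage in 3pm, Hiring in 1pm, Kickoff in 2pm, Standup in 1pm) or 2pm (e.g. Hiring in 1pm, Kickoff in 3pm, Triage in 2pm, Onboarding in 3pm, VendorCall in 3pm, Standup in 2pm).

No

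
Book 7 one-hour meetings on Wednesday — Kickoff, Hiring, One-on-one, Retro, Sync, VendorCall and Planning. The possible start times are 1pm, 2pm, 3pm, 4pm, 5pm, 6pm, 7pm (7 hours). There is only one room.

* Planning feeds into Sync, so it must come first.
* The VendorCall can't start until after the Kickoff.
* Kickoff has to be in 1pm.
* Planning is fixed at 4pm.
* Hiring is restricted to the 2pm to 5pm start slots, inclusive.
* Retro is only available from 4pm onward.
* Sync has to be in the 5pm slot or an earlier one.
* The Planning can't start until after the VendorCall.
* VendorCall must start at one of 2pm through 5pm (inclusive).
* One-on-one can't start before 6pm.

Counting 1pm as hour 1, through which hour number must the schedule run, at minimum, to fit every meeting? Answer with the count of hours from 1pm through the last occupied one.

The precedence chain requires at least 4 distinct hours.
With at most 1 per hour and 7 meetings, at least 7 hours are needed.
One-on-one can't be placed before 6pm — that is hour 6 counting from 1pm — so the schedule must run through at least 6 hours.
7 works (last occupied hour: 7pm): for example Planning -> 4pm, Retro -> 7pm, VendorCall -> 2pm, One-on-one -> 6pm, Hiring -> 3pm, Kickoff -> 1pm, Sync -> 5pm.

7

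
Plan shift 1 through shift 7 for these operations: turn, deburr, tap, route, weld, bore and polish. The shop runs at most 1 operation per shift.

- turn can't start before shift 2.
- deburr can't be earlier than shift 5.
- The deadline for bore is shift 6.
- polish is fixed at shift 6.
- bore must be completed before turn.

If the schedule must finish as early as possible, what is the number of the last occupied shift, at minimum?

The precedence chain requires at least 2 distinct shifts.
With at most 1 per shift and 7 operations, at least 7 shifts are needed.
polish can't be placed before shift 6, so the schedule must run through at least shift 6.
7 works (last occupied shift: shift 7): for example route=shift 4, bore=shift 1, deburr=shift 5, tap=shift 3, polish=shift 6, turn=shift 2, weld=shift 7.

7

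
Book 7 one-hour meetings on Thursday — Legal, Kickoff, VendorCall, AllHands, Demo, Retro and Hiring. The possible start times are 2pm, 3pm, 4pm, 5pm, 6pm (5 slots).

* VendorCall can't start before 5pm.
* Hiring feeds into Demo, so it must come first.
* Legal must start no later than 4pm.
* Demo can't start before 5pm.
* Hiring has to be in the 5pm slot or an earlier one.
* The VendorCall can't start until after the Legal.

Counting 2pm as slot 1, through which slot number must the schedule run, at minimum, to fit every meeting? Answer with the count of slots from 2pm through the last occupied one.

4

The precedence chain requires at least 2 distinct slots.
VendorCall can't be placed before 5pm — that is slot 4 counting from 2pm — so the schedule must run through at least 4 slots.
4 works (last occupied slot: 5pm): for example VendorCall=5pm, Legal=2pm, AllHands=2pm, Kickoff=2pm, Retro=2pm, Demo=5pm, Hiring=2pm.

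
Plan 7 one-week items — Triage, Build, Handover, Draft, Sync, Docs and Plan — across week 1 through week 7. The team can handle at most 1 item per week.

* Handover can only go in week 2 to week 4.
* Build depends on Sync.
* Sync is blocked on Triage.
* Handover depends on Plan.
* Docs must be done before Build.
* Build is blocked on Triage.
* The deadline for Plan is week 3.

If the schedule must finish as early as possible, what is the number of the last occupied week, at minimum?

7

The precedence chain requires at least 3 distinct weeks.
With at most 1 per week and 7 tasks, at least 7 weeks are needed.
7 works (last occupied week: week 7): for example Plan -> week 1; Handover -> week 2; Sync -> week 4; Build -> week 6; Draft -> week 7; Triage -> week 3; Docs -> week 5.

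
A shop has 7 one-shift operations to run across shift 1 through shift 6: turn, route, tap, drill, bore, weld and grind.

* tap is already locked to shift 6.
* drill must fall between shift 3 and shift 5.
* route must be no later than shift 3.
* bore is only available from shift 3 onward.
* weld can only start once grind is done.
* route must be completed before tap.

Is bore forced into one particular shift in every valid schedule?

No

bore can be shift 3 (e.g. drill in shift 3, route in shift 1, turn in shift 1, tap in shift 6, weld in shift 2, bore in shift 3, grind in shift 1) or shift 4 (e.g. weld=shift 2; route=shift 1; turn=shift 1; drill=shift 3; grind=shift 1; tap=shift 6; bore=shift 4).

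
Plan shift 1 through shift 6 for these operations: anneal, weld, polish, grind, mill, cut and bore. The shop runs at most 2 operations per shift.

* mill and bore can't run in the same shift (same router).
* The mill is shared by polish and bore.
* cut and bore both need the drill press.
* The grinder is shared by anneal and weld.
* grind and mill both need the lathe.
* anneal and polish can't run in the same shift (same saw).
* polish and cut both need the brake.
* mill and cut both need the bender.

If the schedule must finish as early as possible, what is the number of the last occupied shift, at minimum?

With at most 2 per shift and 7 operations, at least 4 shifts are needed.
4 works (last occupied shift: shift 4): for example grind -> shift 3, anneal -> shift 1, bore -> shift 4, weld -> shift 2, mill -> shift 1, cut -> shift 3, polish -> shift 2.

4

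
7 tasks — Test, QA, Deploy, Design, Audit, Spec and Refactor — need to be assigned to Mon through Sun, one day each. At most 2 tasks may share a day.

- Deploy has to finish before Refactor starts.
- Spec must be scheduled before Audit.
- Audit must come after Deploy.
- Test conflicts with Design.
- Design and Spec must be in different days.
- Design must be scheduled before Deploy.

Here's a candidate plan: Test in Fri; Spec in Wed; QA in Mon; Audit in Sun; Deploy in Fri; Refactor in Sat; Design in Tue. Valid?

Valid

Spec must be scheduled before Audit — holds.
Test conflicts with Design — holds.
Design and Spec must be in different days — holds.
Audit must come after Deploy — holds.
Design must be scheduled before Deploy — holds.
At most 2 tasks may share a day — holds.
Deploy has to finish before Refactor starts — holds.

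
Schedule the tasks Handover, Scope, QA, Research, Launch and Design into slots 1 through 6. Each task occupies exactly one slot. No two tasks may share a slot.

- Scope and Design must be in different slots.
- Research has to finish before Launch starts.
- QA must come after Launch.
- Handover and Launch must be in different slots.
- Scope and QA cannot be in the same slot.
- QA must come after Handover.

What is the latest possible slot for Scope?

6

Scope at 6 is achievable: Launch -> 2, Design -> 5, Handover -> 3, Scope -> 6, Research -> 1, QA -> 4.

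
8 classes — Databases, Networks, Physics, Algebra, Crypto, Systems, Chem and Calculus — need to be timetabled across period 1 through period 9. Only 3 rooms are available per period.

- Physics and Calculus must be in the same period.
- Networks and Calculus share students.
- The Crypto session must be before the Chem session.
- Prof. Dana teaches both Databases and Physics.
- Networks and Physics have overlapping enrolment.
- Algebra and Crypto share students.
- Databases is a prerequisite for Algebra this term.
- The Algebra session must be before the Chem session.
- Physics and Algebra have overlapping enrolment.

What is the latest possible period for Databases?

Downstream work caps Databases at period 7.
Databases at period 7 is achievable: Calculus in period 2, Systems in period 1, Algebra in period 8, Crypto in period 1, Databases in period 7, Networks in period 1, Physics in period 2, Chem in period 9.

period 7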